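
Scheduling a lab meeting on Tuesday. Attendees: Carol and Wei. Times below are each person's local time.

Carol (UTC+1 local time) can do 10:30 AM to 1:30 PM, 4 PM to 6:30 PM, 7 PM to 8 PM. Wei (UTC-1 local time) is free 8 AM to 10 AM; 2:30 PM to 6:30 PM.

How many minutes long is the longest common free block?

120

Carol in UTC: 09:30-12:30, 15:00-17:30, 18:00-19:00 (subtract 1h to convert from UTC+1).
Wei in UTC: 09:00-11:00, 15:30-19:30 (add 1h to convert from UTC-1).
Carol ∩ Wei: 09:30-11:00, 15:30-17:30, 18:00-19:00.
The longest is 15:30-17:30 at 120 minutes.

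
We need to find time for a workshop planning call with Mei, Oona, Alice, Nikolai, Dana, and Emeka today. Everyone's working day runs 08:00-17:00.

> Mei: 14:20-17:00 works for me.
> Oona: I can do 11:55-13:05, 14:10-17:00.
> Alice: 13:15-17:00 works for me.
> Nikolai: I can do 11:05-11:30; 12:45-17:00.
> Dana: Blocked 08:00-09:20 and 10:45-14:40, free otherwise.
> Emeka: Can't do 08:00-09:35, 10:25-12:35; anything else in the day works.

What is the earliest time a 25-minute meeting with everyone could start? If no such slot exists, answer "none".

Mei free: 14:20-17:00.
Oona free: 11:55-13:05, 14:10-17:00.
Alice free: 13:15-17:00.
Nikolai free: 11:05-11:30, 12:45-17:00.
Dana free: 09:20-10:45, 14:40-17:00 (invert busy blocks within the working day).
Emeka free: 09:35-10:25, 12:35-17:00 (invert busy blocks within the working day).
Mei ∩ Oona: 14:20-17:00.
Mei ∩ Oona ∩ Alice: 14:20-17:00.
Mei ∩ Oona ∩ Alice ∩ Nikolai: 14:20-17:00.
Mei ∩ Oona ∩ Alice ∩ Nikolai ∩ Dana: 14:40-17:00.
Mei ∩ Oona ∩ Alice ∩ Nikolai ∩ Dana ∩ Emeka: 14:40-17:00.
Those are the intersection windows.
The first common window of at least 25 minutes is 14:40-17:00, so the earliest start is 14:40.

14:40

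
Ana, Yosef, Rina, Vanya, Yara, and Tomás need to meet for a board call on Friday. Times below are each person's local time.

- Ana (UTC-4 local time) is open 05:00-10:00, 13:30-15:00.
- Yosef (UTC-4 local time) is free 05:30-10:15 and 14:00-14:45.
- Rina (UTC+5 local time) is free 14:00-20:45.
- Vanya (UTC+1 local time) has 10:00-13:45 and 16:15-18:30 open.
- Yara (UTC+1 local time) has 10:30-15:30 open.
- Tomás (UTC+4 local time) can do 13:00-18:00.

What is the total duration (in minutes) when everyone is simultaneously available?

Ana in UTC: 09:00-14:00, 17:30-19:00 (add 4h to convert from UTC-4).
Yosef in UTC: 09:30-14:15, 18:00-18:45 (add 4h to convert from UTC-4).
Rina in UTC: 09:00-15:45 (subtract 5h to convert from UTC+5).
Vanya in UTC: 09:00-12:45, 15:15-17:30 (subtract 1h to convert from UTC+1).
Yara in UTC: 09:30-14:30 (subtract 1h to convert from UTC+1).
Tomás in UTC: 09:00-14:00 (subtract 4h to convert from UTC+4).
Ana ∩ Yosef: 09:30-14:00, 18:00-18:45.
Ana ∩ Yosef ∩ Rina: 09:30-14:00.
Ana ∩ Yosef ∩ Rina ∩ Vanya: 09:30-12:45.
Ana ∩ Yosef ∩ Rina ∩ Vanya ∩ Yara: 09:30-12:45.
Ana ∩ Yosef ∩ Rina ∩ Vanya ∩ Yara ∩ Tomás: 09:30-12:45.
That's a single block of 195 minutes.

195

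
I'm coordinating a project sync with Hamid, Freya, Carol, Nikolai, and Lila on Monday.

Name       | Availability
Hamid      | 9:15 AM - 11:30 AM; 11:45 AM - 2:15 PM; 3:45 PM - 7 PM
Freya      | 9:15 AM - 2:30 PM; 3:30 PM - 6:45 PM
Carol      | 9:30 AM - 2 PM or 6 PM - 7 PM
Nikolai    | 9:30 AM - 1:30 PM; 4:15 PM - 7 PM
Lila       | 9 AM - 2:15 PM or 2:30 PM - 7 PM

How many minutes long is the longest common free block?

Hamid ∩ Freya: 09:15-11:30, 11:45-14:15, 15:45-18:45.
Hamid ∩ Freya ∩ Carol: 09:30-11:30, 11:45-14:00, 18:00-18:45.
Hamid ∩ Freya ∩ Carol ∩ Nikolai: 09:30-11:30, 11:45-13:30, 18:00-18:45.
Hamid ∩ Freya ∩ Carol ∩ Nikolai ∩ Lila: 09:30-11:30, 11:45-13:30, 18:00-18:45.
The longest is 09:30-11:30 at 120 minutes.

120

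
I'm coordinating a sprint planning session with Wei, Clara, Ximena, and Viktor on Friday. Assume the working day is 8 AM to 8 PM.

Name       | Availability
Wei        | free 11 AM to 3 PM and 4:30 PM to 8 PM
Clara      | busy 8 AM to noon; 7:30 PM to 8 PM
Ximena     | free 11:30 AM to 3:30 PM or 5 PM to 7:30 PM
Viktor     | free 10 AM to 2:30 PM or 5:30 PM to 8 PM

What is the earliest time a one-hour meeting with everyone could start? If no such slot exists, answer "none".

12:00

Wei free: 11:00-15:00, 16:30-20:00.
Clara free: 12:00-19:30 (invert busy blocks within the working day).
Ximena free: 11:30-15:30, 17:00-19:30.
Viktor free: 10:00-14:30, 17:30-20:00.
Wei ∩ Clara: 12:00-15:00, 16:30-19:30.
Wei ∩ Clara ∩ Ximena: 12:00-15:00, 17:00-19:30.
Wei ∩ Clara ∩ Ximena ∩ Viktor: 12:00-14:30, 17:30-19:30.
The first common window of at least 60 minutes is 12:00-14:30, so the earliest start is 12:00.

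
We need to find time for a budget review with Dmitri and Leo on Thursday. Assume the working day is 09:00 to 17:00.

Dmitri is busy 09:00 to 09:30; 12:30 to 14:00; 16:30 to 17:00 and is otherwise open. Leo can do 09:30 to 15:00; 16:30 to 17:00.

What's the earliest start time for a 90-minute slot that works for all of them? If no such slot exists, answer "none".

Dmitri free: 09:30-12:30, 14:00-16:30 (invert busy blocks within the working day).
Leo free: 09:30-15:00, 16:30-17:00.
Dmitri ∩ Leo: 09:30-12:30, 14:00-15:00.
So the common availability across everyone is 09:30-12:30, 14:00-15:00.
The first common window of at least 90 minutes is 09:30-12:30, so the earliest start is 09:30.

09:30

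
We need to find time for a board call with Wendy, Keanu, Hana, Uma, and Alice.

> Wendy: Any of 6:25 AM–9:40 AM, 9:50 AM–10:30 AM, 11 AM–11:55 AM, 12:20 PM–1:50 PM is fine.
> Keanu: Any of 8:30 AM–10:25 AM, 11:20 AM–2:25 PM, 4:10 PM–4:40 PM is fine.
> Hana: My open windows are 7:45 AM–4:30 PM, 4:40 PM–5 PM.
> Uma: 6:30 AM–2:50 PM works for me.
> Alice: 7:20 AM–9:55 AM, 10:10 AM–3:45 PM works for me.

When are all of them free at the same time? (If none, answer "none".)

08:30-09:40, 09:50-09:55, 10:10-10:25, 11:20-11:55, 12:20-13:50

Wendy ∩ Keanu: 08:30-09:40, 09:50-10:25, 11:20-11:55, 12:20-13:50.
Wendy ∩ Keanu ∩ Hana: 08:30-09:40, 09:50-10:25, 11:20-11:55, 12:20-13:50.
Wendy ∩ Keanu ∩ Hana ∩ Uma: 08:30-09:40, 09:50-10:25, 11:20-11:55, 12:20-13:50.
Wendy ∩ Keanu ∩ Hana ∩ Uma ∩ Alice: 08:30-09:40, 09:50-09:55, 10:10-10:25, 11:20-11:55, 12:20-13:50.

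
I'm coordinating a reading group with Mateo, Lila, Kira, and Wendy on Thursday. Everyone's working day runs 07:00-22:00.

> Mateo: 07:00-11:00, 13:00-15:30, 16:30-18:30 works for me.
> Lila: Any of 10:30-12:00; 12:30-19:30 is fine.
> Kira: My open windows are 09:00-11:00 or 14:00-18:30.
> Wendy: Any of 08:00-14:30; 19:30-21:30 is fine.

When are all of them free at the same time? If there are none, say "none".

Mateo ∩ Lila: 10:30-11:00, 13:00-15:30, 16:30-18:30.
Mateo ∩ Lila ∩ Kira: 10:30-11:00, 14:00-15:30, 16:30-18:30.
Mateo ∩ Lila ∩ Kira ∩ Wendy: 10:30-11:00, 14:00-14:30.

10:30-11:00, 14:00-14:30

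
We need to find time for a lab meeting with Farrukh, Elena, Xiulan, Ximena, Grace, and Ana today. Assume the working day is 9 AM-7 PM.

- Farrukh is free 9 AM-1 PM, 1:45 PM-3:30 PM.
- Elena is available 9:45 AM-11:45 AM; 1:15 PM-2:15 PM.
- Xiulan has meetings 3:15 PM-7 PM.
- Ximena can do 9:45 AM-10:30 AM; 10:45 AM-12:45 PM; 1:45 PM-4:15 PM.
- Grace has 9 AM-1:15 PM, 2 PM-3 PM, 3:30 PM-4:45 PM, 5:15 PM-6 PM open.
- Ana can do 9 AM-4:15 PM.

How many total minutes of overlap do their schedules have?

120

Farrukh free: 09:00-13:00, 13:45-15:30.
Elena free: 09:45-11:45, 13:15-14:15.
Xiulan free: 09:00-15:15 (invert busy blocks within the working day).
Ximena free: 09:45-10:30, 10:45-12:45, 13:45-16:15.
Grace free: 09:00-13:15, 14:00-15:00, 15:30-16:45, 17:15-18:00.
Ana free: 09:00-16:15.
Farrukh ∩ Elena: 09:45-11:45, 13:45-14:15.
Farrukh ∩ Elena ∩ Xiulan: 09:45-11:45, 13:45-14:15.
Farrukh ∩ Elena ∩ Xiulan ∩ Ximena: 09:45-10:30, 10:45-11:45, 13:45-14:15.
Farrukh ∩ Elena ∩ Xiulan ∩ Ximena ∩ Grace: 09:45-10:30, 10:45-11:45, 14:00-14:15.
Farrukh ∩ Elena ∩ Xiulan ∩ Ximena ∩ Grace ∩ Ana: 09:45-10:30, 10:45-11:45, 14:00-14:15.
So the common availability across everyone is 09:45-10:30, 10:45-11:45, 14:00-14:15.
Summing the common windows: 45 + 60 + 15 = 120 minutes.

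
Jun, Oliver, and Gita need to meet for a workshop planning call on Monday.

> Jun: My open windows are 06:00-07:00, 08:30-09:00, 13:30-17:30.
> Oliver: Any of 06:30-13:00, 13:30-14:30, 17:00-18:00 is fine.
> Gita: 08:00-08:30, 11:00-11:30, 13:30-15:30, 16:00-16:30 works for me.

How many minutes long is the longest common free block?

60

Jun ∩ Oliver: 06:30-07:00, 08:30-09:00, 13:30-14:30, 17:00-17:30.
Jun ∩ Oliver ∩ Gita: 13:30-14:30.
The longest is 13:30-14:30 at 60 minutes.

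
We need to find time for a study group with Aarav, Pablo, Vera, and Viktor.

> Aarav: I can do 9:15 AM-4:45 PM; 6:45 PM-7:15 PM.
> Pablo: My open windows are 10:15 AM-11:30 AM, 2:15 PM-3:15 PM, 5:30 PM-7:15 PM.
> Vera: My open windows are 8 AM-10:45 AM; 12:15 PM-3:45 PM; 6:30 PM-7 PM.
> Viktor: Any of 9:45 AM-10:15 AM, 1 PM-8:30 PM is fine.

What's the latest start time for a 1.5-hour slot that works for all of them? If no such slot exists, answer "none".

Aarav ∩ Pablo: 10:15-11:30, 14:15-15:15, 18:45-19:15.
Aarav ∩ Pablo ∩ Vera: 10:15-10:45, 14:15-15:15, 18:45-19:00.
Aarav ∩ Pablo ∩ Vera ∩ Viktor: 14:15-15:15, 18:45-19:00.
Those are the intersection windows.
No common window is at least 90 minutes long.

none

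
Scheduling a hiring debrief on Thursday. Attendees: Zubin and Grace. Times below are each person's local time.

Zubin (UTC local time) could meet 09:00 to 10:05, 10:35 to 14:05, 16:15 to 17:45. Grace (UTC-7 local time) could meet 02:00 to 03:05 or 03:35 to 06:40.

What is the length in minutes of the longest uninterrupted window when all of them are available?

Zubin in UTC: 09:00-10:05, 10:35-14:05, 16:15-17:45.
Grace in UTC: 09:00-10:05, 10:35-13:40 (add 7h to convert from UTC-7).
Zubin ∩ Grace: 09:00-10:05, 10:35-13:40.
Those are the intersection windows.
The longest is 10:35-13:40 at 185 minutes.

185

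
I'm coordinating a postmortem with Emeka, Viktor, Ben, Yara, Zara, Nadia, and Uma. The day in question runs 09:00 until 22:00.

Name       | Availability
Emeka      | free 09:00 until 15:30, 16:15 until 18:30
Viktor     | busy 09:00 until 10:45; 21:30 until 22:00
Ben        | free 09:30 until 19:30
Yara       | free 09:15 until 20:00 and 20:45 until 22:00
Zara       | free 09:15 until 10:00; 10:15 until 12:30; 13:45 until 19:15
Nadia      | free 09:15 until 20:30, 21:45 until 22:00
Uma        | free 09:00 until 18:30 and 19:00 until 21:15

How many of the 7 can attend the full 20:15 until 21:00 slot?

Emeka free: 09:00-15:30, 16:15-18:30.
Viktor free: 10:45-21:30 (invert busy blocks within the working day).
Ben free: 09:30-19:30.
Yara free: 09:15-20:00, 20:45-22:00.
Zara free: 09:15-10:00, 10:15-12:30, 13:45-19:15.
Nadia free: 09:15-20:30, 21:45-22:00.
Uma free: 09:00-18:30, 19:00-21:15.
Viktor and Uma can make the full 20:15-21:00 slot — that's 2.

2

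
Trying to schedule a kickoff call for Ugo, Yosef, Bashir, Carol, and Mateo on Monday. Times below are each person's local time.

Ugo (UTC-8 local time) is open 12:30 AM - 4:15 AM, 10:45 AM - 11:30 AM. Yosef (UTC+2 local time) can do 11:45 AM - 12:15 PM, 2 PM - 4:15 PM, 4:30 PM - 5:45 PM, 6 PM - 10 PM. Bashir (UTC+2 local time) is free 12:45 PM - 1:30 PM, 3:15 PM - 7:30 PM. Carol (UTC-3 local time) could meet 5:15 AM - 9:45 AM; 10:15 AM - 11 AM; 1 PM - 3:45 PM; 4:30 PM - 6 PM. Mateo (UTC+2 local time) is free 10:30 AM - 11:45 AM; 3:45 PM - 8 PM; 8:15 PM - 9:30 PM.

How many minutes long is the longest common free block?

0

Ugo in UTC: 08:30-12:15, 18:45-19:30 (add 8h to convert from UTC-8).
Yosef in UTC: 09:45-10:15, 12:00-14:15, 14:30-15:45, 16:00-20:00 (subtract 2h to convert from UTC+2).
Bashir in UTC: 10:45-11:30, 13:15-17:30 (subtract 2h to convert from UTC+2).
Carol in UTC: 08:15-12:45, 13:15-14:00, 16:00-18:45, 19:30-21:00 (add 3h to convert from UTC-3).
Mateo in UTC: 08:30-09:45, 13:45-18:00, 18:15-19:30 (subtract 2h to convert from UTC+2).
Ugo ∩ Yosef: 09:45-10:15, 12:00-12:15, 18:45-19:30.
Ugo ∩ Yosef ∩ Bashir: ∅.
Ugo ∩ Yosef ∩ Bashir ∩ Carol: ∅.
Ugo ∩ Yosef ∩ Bashir ∩ Carol ∩ Mateo: ∅.
There is no time when everyone is free.
No common window exists, so the longest block is 0 minutes.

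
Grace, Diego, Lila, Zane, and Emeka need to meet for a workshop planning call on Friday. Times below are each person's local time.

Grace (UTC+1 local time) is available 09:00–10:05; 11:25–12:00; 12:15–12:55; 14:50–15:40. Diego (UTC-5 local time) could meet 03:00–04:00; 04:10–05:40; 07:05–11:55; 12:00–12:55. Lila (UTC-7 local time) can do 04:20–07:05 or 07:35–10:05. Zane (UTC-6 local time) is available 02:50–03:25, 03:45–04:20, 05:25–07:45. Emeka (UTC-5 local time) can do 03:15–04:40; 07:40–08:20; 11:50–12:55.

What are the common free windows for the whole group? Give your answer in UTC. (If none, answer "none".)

none

Grace in UTC: 08:00-09:05, 10:25-11:00, 11:15-11:55, 13:50-14:40 (subtract 1h to convert from UTC+1).
Diego in UTC: 08:00-09:00, 09:10-10:40, 12:05-16:55, 17:00-17:55 (add 5h to convert from UTC-5).
Lila in UTC: 11:20-14:05, 14:35-17:05 (add 7h to convert from UTC-7).
Zane in UTC: 08:50-09:25, 09:45-10:20, 11:25-13:45 (add 6h to convert from UTC-6).
Emeka in UTC: 08:15-09:40, 12:40-13:20, 16:50-17:55 (add 5h to convert from UTC-5).
Grace ∩ Diego: 08:00-09:00, 10:25-10:40, 13:50-14:40.
Grace ∩ Diego ∩ Lila: 13:50-14:05, 14:35-14:40.
Grace ∩ Diego ∩ Lila ∩ Zane: ∅.
Grace ∩ Diego ∩ Lila ∩ Zane ∩ Emeka: ∅.
There is no time when everyone is free.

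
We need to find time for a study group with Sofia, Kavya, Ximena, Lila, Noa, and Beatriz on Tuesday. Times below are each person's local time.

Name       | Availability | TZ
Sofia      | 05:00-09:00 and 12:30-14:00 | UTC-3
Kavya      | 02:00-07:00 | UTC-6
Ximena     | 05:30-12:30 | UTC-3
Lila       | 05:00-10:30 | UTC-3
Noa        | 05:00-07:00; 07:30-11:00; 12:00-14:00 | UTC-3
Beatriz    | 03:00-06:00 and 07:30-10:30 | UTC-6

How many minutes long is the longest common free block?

Sofia in UTC: 08:00-12:00, 15:30-17:00 (add 3h to convert from UTC-3).
Kavya in UTC: 08:00-13:00 (add 6h to convert from UTC-6).
Ximena in UTC: 08:30-15:30 (add 3h to convert from UTC-3).
Lila in UTC: 08:00-13:30 (add 3h to convert from UTC-3).
Noa in UTC: 08:00-10:00, 10:30-14:00, 15:00-17:00 (add 3h to convert from UTC-3).
Beatriz in UTC: 09:00-12:00, 13:30-16:30 (add 6h to convert from UTC-6).
Sofia ∩ Kavya: 08:00-12:00.
Sofia ∩ Kavya ∩ Ximena: 08:30-12:00.
Sofia ∩ Kavya ∩ Ximena ∩ Lila: 08:30-12:00.
Sofia ∩ Kavya ∩ Ximena ∩ Lila ∩ Noa: 08:30-10:00, 10:30-12:00.
Sofia ∩ Kavya ∩ Ximena ∩ Lila ∩ Noa ∩ Beatriz: 09:00-10:00, 10:30-12:00.
So the common availability across everyone is 09:00-10:00, 10:30-12:00.
The longest is 10:30-12:00 at 90 minutes.

90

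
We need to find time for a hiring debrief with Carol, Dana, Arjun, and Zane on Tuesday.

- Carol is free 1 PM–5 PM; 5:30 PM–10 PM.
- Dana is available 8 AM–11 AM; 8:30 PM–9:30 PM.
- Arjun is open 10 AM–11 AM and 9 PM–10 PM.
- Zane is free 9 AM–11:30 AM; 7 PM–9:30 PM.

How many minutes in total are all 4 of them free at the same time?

Carol ∩ Dana: 20:30-21:30.
Carol ∩ Dana ∩ Arjun: 21:00-21:30.
Carol ∩ Dana ∩ Arjun ∩ Zane: 21:00-21:30.
So the common availability across everyone is 21:00-21:30.
That's a single block of 30 minutes.

30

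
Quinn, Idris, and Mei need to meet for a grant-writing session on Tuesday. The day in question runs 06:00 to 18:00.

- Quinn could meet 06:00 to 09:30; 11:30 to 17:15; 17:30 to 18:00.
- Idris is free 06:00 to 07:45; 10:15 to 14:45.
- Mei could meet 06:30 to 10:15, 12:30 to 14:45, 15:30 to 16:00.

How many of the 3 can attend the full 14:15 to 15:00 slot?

Quinn can make the full 14:15-15:00 slot — that's 1.

1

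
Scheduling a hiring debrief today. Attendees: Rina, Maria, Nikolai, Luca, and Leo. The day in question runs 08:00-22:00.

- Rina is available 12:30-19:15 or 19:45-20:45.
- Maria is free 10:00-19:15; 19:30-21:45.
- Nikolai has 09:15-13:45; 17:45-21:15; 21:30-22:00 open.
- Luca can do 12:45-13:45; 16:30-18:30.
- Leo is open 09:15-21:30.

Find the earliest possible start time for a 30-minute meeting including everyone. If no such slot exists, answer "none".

Rina ∩ Maria: 12:30-19:15, 19:45-20:45.
Rina ∩ Maria ∩ Nikolai: 12:30-13:45, 17:45-19:15, 19:45-20:45.
Rina ∩ Maria ∩ Nikolai ∩ Luca: 12:45-13:45, 17:45-18:30.
Rina ∩ Maria ∩ Nikolai ∩ Luca ∩ Leo: 12:45-13:45, 17:45-18:30.
So the common availability across everyone is 12:45-13:45, 17:45-18:30.
The first common window of at least 30 minutes is 12:45-13:45, so the earliest start is 12:45.

12:45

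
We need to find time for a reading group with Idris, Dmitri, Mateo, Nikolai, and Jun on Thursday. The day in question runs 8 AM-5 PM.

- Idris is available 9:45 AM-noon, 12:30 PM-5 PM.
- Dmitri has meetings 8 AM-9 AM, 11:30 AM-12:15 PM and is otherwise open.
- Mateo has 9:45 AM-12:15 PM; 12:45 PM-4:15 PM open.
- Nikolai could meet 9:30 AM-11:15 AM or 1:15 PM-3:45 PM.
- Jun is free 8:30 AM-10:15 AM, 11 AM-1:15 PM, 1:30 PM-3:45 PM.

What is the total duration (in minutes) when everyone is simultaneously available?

180

Idris free: 09:45-12:00, 12:30-17:00.
Dmitri free: 09:00-11:30, 12:15-17:00 (invert busy blocks within the working day).
Mateo free: 09:45-12:15, 12:45-16:15.
Nikolai free: 09:30-11:15, 13:15-15:45.
Jun free: 08:30-10:15, 11:00-13:15, 13:30-15:45.
Idris ∩ Dmitri: 09:45-11:30, 12:30-17:00.
Idris ∩ Dmitri ∩ Mateo: 09:45-11:30, 12:45-16:15.
Idris ∩ Dmitri ∩ Mateo ∩ Nikolai: 09:45-11:15, 13:15-15:45.
Idris ∩ Dmitri ∩ Mateo ∩ Nikolai ∩ Jun: 09:45-10:15, 11:00-11:15, 13:30-15:45.
Summing the common windows: 30 + 15 + 135 = 180 minutes.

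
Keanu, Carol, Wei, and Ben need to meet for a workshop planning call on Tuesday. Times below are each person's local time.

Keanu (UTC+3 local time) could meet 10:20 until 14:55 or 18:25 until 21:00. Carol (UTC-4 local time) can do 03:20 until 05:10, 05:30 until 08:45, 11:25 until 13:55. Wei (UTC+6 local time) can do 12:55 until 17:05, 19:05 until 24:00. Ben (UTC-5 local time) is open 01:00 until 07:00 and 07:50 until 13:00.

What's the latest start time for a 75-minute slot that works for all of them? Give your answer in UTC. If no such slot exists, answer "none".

16:40

Keanu in UTC: 07:20-11:55, 15:25-18:00 (subtract 3h to convert from UTC+3).
Carol in UTC: 07:20-09:10, 09:30-12:45, 15:25-17:55 (add 4h to convert from UTC-4).
Wei in UTC: 06:55-11:05, 13:05-18:00 (subtract 6h to convert from UTC+6).
Ben in UTC: 06:00-12:00, 12:50-18:00 (add 5h to convert from UTC-5).
Keanu ∩ Carol: 07:20-09:10, 09:30-11:55, 15:25-17:55.
Keanu ∩ Carol ∩ Wei: 07:20-09:10, 09:30-11:05, 15:25-17:55.
Keanu ∩ Carol ∩ Wei ∩ Ben: 07:20-09:10, 09:30-11:05, 15:25-17:55.
So the common availability across everyone is 07:20-09:10, 09:30-11:05, 15:25-17:55.
The last common window of at least 75 minutes is 15:25-17:55; a 75-minute meeting can start as late as 16:40 and still end by 17:55.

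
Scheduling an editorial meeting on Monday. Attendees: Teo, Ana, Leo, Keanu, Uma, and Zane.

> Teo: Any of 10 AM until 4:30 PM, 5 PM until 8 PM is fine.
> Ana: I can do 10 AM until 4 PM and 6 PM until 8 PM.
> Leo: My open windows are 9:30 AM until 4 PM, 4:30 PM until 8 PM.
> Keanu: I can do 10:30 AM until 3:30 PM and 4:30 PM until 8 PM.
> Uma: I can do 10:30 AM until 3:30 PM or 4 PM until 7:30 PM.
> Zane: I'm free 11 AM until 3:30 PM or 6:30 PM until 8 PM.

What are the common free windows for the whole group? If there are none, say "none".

Teo ∩ Ana: 10:00-16:00, 18:00-20:00.
Teo ∩ Ana ∩ Leo: 10:00-16:00, 18:00-20:00.
Teo ∩ Ana ∩ Leo ∩ Keanu: 10:30-15:30, 18:00-20:00.
Teo ∩ Ana ∩ Leo ∩ Keanu ∩ Uma: 10:30-15:30, 18:00-19:30.
Teo ∩ Ana ∩ Leo ∩ Keanu ∩ Uma ∩ Zane: 11:00-15:30, 18:30-19:30.
Those are the intersection windows.

11:00-15:30, 18:30-19:30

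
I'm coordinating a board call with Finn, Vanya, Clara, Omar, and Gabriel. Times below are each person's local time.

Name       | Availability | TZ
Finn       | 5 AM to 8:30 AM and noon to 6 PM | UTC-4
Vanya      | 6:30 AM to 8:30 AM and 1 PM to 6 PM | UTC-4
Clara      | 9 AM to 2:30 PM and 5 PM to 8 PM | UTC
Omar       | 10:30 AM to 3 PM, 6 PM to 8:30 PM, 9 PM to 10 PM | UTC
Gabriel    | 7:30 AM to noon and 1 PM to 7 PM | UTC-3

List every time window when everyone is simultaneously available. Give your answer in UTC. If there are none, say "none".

Finn in UTC: 09:00-12:30, 16:00-22:00 (add 4h to convert from UTC-4).
Vanya in UTC: 10:30-12:30, 17:00-22:00 (add 4h to convert from UTC-4).
Clara in UTC: 09:00-14:30, 17:00-20:00.
Omar in UTC: 10:30-15:00, 18:00-20:30, 21:00-22:00.
Gabriel in UTC: 10:30-15:00, 16:00-22:00 (add 3h to convert from UTC-3).
Finn ∩ Vanya: 10:30-12:30, 17:00-22:00.
Finn ∩ Vanya ∩ Clara: 10:30-12:30, 17:00-20:00.
Finn ∩ Vanya ∩ Clara ∩ Omar: 10:30-12:30, 18:00-20:00.
Finn ∩ Vanya ∩ Clara ∩ Omar ∩ Gabriel: 10:30-12:30, 18:00-20:00.

10:30-12:30, 18:00-20:00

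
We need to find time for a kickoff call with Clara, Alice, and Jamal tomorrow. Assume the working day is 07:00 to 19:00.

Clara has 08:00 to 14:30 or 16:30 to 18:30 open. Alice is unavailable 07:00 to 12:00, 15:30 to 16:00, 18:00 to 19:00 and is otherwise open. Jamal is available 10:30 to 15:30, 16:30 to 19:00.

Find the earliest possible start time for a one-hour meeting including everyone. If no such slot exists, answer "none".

12:00

Clara free: 08:00-14:30, 16:30-18:30.
Alice free: 12:00-15:30, 16:00-18:00 (invert busy blocks within the working day).
Jamal free: 10:30-15:30, 16:30-19:00.
Clara ∩ Alice: 12:00-14:30, 16:30-18:00.
Clara ∩ Alice ∩ Jamal: 12:00-14:30, 16:30-18:00.
The first common window of at least 60 minutes is 12:00-14:30, so the earliest start is 12:00.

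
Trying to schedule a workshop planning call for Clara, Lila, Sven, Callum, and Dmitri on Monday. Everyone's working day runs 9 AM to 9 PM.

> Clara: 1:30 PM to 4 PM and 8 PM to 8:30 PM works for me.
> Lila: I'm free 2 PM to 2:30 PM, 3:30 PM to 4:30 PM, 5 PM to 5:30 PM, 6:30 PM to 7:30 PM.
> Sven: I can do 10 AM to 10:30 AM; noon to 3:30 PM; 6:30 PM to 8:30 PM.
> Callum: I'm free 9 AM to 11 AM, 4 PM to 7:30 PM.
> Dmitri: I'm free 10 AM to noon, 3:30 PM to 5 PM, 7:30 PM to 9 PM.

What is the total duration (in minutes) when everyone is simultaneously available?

Clara ∩ Lila: 14:00-14:30, 15:30-16:00.
Clara ∩ Lila ∩ Sven: 14:00-14:30.
Clara ∩ Lila ∩ Sven ∩ Callum: ∅.
Clara ∩ Lila ∩ Sven ∩ Callum ∩ Dmitri: ∅.
There is no time when everyone is free.
There is no common window, so the total is 0 minutes.

0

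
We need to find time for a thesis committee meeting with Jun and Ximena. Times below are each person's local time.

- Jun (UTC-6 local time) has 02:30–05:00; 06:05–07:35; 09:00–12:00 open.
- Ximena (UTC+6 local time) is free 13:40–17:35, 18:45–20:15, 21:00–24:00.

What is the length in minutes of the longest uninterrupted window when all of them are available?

180

Jun in UTC: 08:30-11:00, 12:05-13:35, 15:00-18:00 (add 6h to convert from UTC-6).
Ximena in UTC: 07:40-11:35, 12:45-14:15, 15:00-18:00 (subtract 6h to convert from UTC+6).
Jun ∩ Ximena: 08:30-11:00, 12:45-13:35, 15:00-18:00.
So the common availability across everyone is 08:30-11:00, 12:45-13:35, 15:00-18:00.
The longest is 15:00-18:00 at 180 minutes.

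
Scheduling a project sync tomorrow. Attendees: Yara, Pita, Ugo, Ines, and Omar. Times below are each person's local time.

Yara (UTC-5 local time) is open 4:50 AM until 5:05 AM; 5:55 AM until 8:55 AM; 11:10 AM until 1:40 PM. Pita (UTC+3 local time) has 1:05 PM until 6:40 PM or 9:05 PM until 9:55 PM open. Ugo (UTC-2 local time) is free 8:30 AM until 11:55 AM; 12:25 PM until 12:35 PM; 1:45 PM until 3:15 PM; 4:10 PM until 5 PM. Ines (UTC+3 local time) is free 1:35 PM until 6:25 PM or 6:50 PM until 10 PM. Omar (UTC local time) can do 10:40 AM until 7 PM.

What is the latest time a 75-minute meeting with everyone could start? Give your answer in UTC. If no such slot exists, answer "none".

12:40

Yara in UTC: 09:50-10:05, 10:55-13:55, 16:10-18:40 (add 5h to convert from UTC-5).
Pita in UTC: 10:05-15:40, 18:05-18:55 (subtract 3h to convert from UTC+3).
Ugo in UTC: 10:30-13:55, 14:25-14:35, 15:45-17:15, 18:10-19:00 (add 2h to convert from UTC-2).
Ines in UTC: 10:35-15:25, 15:50-19:00 (subtract 3h to convert from UTC+3).
Omar in UTC: 10:40-19:00.
Yara ∩ Pita: 10:55-13:55, 18:05-18:40.
Yara ∩ Pita ∩ Ugo: 10:55-13:55, 18:10-18:40.
Yara ∩ Pita ∩ Ugo ∩ Ines: 10:55-13:55, 18:10-18:40.
Yara ∩ Pita ∩ Ugo ∩ Ines ∩ Omar: 10:55-13:55, 18:10-18:40.
So the common availability across everyone is 10:55-13:55, 18:10-18:40.
The last common window of at least 75 minutes is 10:55-13:55; a 75-minute meeting can start as late as 12:40 and still end by 13:55.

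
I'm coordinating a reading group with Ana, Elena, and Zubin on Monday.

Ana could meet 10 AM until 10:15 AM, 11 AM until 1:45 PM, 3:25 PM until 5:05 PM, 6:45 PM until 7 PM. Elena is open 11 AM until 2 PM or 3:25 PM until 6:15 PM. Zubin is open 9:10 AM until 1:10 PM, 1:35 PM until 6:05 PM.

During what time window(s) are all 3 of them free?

Ana ∩ Elena: 11:00-13:45, 15:25-17:05.
Ana ∩ Elena ∩ Zubin: 11:00-13:10, 13:35-13:45, 15:25-17:05.

11:00-13:10, 13:35-13:45, 15:25-17:05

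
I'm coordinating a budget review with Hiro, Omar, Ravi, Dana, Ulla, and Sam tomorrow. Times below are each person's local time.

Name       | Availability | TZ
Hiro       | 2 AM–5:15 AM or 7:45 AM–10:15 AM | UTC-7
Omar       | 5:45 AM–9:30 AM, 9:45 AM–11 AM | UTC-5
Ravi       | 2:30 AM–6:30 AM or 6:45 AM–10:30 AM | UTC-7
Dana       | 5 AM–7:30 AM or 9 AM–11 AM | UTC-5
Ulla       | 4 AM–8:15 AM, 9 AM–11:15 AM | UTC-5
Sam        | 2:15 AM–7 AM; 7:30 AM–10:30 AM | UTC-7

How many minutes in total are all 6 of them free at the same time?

165

Hiro in UTC: 09:00-12:15, 14:45-17:15 (add 7h to convert from UTC-7).
Omar in UTC: 10:45-14:30, 14:45-16:00 (add 5h to convert from UTC-5).
Ravi in UTC: 09:30-13:30, 13:45-17:30 (add 7h to convert from UTC-7).
Dana in UTC: 10:00-12:30, 14:00-16:00 (add 5h to convert from UTC-5).
Ulla in UTC: 09:00-13:15, 14:00-16:15 (add 5h to convert from UTC-5).
Sam in UTC: 09:15-14:00, 14:30-17:30 (add 7h to convert from UTC-7).
Hiro ∩ Omar: 10:45-12:15, 14:45-16:00.
Hiro ∩ Omar ∩ Ravi: 10:45-12:15, 14:45-16:00.
Hiro ∩ Omar ∩ Ravi ∩ Dana: 10:45-12:15, 14:45-16:00.
Hiro ∩ Omar ∩ Ravi ∩ Dana ∩ Ulla: 10:45-12:15, 14:45-16:00.
Hiro ∩ Omar ∩ Ravi ∩ Dana ∩ Ulla ∩ Sam: 10:45-12:15, 14:45-16:00.
So the common availability across everyone is 10:45-12:15, 14:45-16:00.
Summing the common windows: 90 + 75 = 165 minutes.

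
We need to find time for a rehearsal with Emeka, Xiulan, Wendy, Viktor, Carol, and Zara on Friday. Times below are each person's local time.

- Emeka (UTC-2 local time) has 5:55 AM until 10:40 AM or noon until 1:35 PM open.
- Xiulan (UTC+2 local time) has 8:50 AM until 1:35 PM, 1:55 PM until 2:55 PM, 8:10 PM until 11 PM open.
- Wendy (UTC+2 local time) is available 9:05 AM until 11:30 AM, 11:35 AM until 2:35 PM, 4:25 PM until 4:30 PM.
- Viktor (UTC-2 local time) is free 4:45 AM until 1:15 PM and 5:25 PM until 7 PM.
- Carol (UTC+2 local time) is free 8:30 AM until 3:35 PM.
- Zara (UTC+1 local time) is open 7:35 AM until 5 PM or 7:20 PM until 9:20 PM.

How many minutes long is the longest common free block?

120

Emeka in UTC: 07:55-12:40, 14:00-15:35 (add 2h to convert from UTC-2).
Xiulan in UTC: 06:50-11:35, 11:55-12:55, 18:10-21:00 (subtract 2h to convert from UTC+2).
Wendy in UTC: 07:05-09:30, 09:35-12:35, 14:25-14:30 (subtract 2h to convert from UTC+2).
Viktor in UTC: 06:45-15:15, 19:25-21:00 (add 2h to convert from UTC-2).
Carol in UTC: 06:30-13:35 (subtract 2h to convert from UTC+2).
Zara in UTC: 06:35-16:00, 18:20-20:20 (subtract 1h to convert from UTC+1).
Emeka ∩ Xiulan: 07:55-11:35, 11:55-12:40.
Emeka ∩ Xiulan ∩ Wendy: 07:55-09:30, 09:35-11:35, 11:55-12:35.
Emeka ∩ Xiulan ∩ Wendy ∩ Viktor: 07:55-09:30, 09:35-11:35, 11:55-12:35.
Emeka ∩ Xiulan ∩ Wendy ∩ Viktor ∩ Carol: 07:55-09:30, 09:35-11:35, 11:55-12:35.
Emeka ∩ Xiulan ∩ Wendy ∩ Viktor ∩ Carol ∩ Zara: 07:55-09:30, 09:35-11:35, 11:55-12:35.
The longest is 09:35-11:35 at 120 minutes.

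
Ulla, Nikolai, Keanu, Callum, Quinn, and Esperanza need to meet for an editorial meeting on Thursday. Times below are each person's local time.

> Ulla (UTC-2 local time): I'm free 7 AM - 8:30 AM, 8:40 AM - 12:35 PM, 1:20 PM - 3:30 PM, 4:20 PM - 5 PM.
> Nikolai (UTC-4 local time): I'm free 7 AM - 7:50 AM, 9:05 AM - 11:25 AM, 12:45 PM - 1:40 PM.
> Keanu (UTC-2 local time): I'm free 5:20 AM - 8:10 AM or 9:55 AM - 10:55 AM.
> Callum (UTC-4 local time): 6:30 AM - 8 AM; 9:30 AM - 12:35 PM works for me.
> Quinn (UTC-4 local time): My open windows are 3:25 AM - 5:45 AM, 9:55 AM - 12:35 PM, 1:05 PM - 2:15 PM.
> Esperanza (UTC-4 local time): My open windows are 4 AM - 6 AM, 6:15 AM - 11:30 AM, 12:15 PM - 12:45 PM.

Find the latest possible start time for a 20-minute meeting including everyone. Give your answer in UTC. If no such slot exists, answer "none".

none

Ulla in UTC: 09:00-10:30, 10:40-14:35, 15:20-17:30, 18:20-19:00 (add 2h to convert from UTC-2).
Nikolai in UTC: 11:00-11:50, 13:05-15:25, 16:45-17:40 (add 4h to convert from UTC-4).
Keanu in UTC: 07:20-10:10, 11:55-12:55 (add 2h to convert from UTC-2).
Callum in UTC: 10:30-12:00, 13:30-16:35 (add 4h to convert from UTC-4).
Quinn in UTC: 07:25-09:45, 13:55-16:35, 17:05-18:15 (add 4h to convert from UTC-4).
Esperanza in UTC: 08:00-10:00, 10:15-15:30, 16:15-16:45 (add 4h to convert from UTC-4).
Ulla ∩ Nikolai: 11:00-11:50, 13:05-14:35, 15:20-15:25, 16:45-17:30.
Ulla ∩ Nikolai ∩ Keanu: ∅.
Ulla ∩ Nikolai ∩ Keanu ∩ Callum: ∅.
Ulla ∩ Nikolai ∩ Keanu ∩ Callum ∩ Quinn: ∅.
Ulla ∩ Nikolai ∩ Keanu ∩ Callum ∩ Quinn ∩ Esperanza: ∅.
There is no time when everyone is free.
No common window is at least 20 minutes long.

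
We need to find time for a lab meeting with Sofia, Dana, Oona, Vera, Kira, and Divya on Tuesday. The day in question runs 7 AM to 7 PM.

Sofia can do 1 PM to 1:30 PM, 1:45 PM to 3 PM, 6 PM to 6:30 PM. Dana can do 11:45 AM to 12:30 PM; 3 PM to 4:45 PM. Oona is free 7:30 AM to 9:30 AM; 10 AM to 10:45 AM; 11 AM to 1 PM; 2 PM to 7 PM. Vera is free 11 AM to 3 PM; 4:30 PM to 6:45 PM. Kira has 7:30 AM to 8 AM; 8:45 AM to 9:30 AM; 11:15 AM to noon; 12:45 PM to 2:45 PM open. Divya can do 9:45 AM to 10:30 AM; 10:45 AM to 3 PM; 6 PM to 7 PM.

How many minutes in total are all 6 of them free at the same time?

Sofia ∩ Dana: ∅.
Sofia ∩ Dana ∩ Oona: ∅.
Sofia ∩ Dana ∩ Oona ∩ Vera: ∅.
Sofia ∩ Dana ∩ Oona ∩ Vera ∩ Kira: ∅.
Sofia ∩ Dana ∩ Oona ∩ Vera ∩ Kira ∩ Divya: ∅.
There is no time when everyone is free.
There is no common window, so the total is 0 minutes.

0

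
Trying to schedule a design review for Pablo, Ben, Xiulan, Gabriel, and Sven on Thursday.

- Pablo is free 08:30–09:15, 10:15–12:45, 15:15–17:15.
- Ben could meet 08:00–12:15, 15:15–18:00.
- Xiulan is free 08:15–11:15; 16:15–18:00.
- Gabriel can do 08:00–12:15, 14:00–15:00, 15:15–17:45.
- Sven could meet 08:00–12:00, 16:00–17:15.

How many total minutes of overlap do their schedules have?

165

Pablo ∩ Ben: 08:30-09:15, 10:15-12:15, 15:15-17:15.
Pablo ∩ Ben ∩ Xiulan: 08:30-09:15, 10:15-11:15, 16:15-17:15.
Pablo ∩ Ben ∩ Xiulan ∩ Gabriel: 08:30-09:15, 10:15-11:15, 16:15-17:15.
Pablo ∩ Ben ∩ Xiulan ∩ Gabriel ∩ Sven: 08:30-09:15, 10:15-11:15, 16:15-17:15.
Summing the common windows: 45 + 60 + 60 = 165 minutes.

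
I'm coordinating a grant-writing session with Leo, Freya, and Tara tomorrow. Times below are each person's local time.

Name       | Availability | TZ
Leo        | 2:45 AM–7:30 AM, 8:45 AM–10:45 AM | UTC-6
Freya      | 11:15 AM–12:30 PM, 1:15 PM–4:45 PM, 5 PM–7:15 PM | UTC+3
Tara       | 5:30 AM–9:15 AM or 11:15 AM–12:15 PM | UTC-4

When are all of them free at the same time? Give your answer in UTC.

Leo in UTC: 08:45-13:30, 14:45-16:45 (add 6h to convert from UTC-6).
Freya in UTC: 08:15-09:30, 10:15-13:45, 14:00-16:15 (subtract 3h to convert from UTC+3).
Tara in UTC: 09:30-13:15, 15:15-16:15 (add 4h to convert from UTC-4).
Leo ∩ Freya: 08:45-09:30, 10:15-13:30, 14:45-16:15.
Leo ∩ Freya ∩ Tara: 10:15-13:15, 15:15-16:15.

10:15-13:15, 15:15-16:15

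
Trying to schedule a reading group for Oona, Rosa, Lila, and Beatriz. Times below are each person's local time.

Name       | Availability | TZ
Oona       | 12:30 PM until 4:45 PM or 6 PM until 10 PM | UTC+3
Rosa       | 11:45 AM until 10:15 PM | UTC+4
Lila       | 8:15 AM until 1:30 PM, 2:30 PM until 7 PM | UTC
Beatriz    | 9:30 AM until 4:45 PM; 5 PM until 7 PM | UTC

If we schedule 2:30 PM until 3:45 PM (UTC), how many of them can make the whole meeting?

3

Oona in UTC: 09:30-13:45, 15:00-19:00 (subtract 3h to convert from UTC+3).
Rosa in UTC: 07:45-18:15 (subtract 4h to convert from UTC+4).
Lila in UTC: 08:15-13:30, 14:30-19:00.
Beatriz in UTC: 09:30-16:45, 17:00-19:00.
Rosa, Lila, and Beatriz can make the full 14:30-15:45 slot — that's 3.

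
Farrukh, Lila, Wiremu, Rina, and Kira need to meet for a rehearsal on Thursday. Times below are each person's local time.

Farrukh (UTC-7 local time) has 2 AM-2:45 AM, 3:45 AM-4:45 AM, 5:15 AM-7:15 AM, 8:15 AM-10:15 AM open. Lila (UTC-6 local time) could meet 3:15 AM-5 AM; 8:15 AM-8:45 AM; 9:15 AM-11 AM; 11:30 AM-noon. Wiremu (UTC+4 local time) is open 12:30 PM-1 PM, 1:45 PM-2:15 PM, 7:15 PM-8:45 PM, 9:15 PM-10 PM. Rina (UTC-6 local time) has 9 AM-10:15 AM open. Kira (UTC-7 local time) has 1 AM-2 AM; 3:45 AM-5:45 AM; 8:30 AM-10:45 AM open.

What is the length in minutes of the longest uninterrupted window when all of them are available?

Farrukh in UTC: 09:00-09:45, 10:45-11:45, 12:15-14:15, 15:15-17:15 (add 7h to convert from UTC-7).
Lila in UTC: 09:15-11:00, 14:15-14:45, 15:15-17:00, 17:30-18:00 (add 6h to convert from UTC-6).
Wiremu in UTC: 08:30-09:00, 09:45-10:15, 15:15-16:45, 17:15-18:00 (subtract 4h to convert from UTC+4).
Rina in UTC: 15:00-16:15 (add 6h to convert from UTC-6).
Kira in UTC: 08:00-09:00, 10:45-12:45, 15:30-17:45 (add 7h to convert from UTC-7).
Farrukh ∩ Lila: 09:15-09:45, 10:45-11:00, 15:15-17:00.
Farrukh ∩ Lila ∩ Wiremu: 15:15-16:45.
Farrukh ∩ Lila ∩ Wiremu ∩ Rina: 15:15-16:15.
Farrukh ∩ Lila ∩ Wiremu ∩ Rina ∩ Kira: 15:30-16:15.
So the common availability across everyone is 15:30-16:15.
The longest is 15:30-16:15 at 45 minutes.

45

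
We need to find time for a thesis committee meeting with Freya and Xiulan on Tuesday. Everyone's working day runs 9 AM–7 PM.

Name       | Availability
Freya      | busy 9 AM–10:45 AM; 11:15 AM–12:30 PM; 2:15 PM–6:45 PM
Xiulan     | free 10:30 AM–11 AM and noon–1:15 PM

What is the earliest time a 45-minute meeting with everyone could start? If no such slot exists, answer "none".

Freya free: 10:45-11:15, 12:30-14:15, 18:45-19:00 (invert busy blocks within the working day).
Xiulan free: 10:30-11:00, 12:00-13:15.
Freya ∩ Xiulan: 10:45-11:00, 12:30-13:15.
The first common window of at least 45 minutes is 12:30-13:15, so the earliest start is 12:30.

12:30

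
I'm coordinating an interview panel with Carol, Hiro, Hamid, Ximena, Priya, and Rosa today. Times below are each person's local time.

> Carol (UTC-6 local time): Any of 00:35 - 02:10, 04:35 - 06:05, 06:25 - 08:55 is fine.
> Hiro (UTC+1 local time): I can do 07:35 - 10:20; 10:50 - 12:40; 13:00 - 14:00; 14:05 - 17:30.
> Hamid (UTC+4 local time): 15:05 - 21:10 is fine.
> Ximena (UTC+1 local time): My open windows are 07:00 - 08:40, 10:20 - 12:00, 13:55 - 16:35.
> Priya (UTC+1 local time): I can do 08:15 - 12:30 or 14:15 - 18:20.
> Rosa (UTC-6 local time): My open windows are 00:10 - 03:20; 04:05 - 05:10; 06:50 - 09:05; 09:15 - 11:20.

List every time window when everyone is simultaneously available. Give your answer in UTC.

Carol in UTC: 06:35-08:10, 10:35-12:05, 12:25-14:55 (add 6h to convert from UTC-6).
Hiro in UTC: 06:35-09:20, 09:50-11:40, 12:00-13:00, 13:05-16:30 (subtract 1h to convert from UTC+1).
Hamid in UTC: 11:05-17:10 (subtract 4h to convert from UTC+4).
Ximena in UTC: 06:00-07:40, 09:20-11:00, 12:55-15:35 (subtract 1h to convert from UTC+1).
Priya in UTC: 07:15-11:30, 13:15-17:20 (subtract 1h to convert from UTC+1).
Rosa in UTC: 06:10-09:20, 10:05-11:10, 12:50-15:05, 15:15-17:20 (add 6h to convert from UTC-6).
Carol ∩ Hiro: 06:35-08:10, 10:35-11:40, 12:00-12:05, 12:25-13:00, 13:05-14:55.
Carol ∩ Hiro ∩ Hamid: 11:05-11:40, 12:00-12:05, 12:25-13:00, 13:05-14:55.
Carol ∩ Hiro ∩ Hamid ∩ Ximena: 12:55-13:00, 13:05-14:55.
Carol ∩ Hiro ∩ Hamid ∩ Ximena ∩ Priya: 13:15-14:55.
Carol ∩ Hiro ∩ Hamid ∩ Ximena ∩ Priya ∩ Rosa: 13:15-14:55.
So the common availability across everyone is 13:15-14:55.

13:15-14:55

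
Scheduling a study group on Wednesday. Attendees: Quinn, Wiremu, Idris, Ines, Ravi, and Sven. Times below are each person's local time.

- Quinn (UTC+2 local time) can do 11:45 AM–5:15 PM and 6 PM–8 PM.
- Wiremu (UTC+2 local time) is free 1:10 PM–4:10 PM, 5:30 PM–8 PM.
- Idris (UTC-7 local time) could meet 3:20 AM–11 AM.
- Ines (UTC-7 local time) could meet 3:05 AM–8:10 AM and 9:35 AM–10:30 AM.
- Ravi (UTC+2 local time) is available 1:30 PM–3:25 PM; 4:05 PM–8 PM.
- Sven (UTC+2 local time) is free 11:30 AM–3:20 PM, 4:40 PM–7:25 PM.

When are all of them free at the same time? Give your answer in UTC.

Quinn in UTC: 09:45-15:15, 16:00-18:00 (subtract 2h to convert from UTC+2).
Wiremu in UTC: 11:10-14:10, 15:30-18:00 (subtract 2h to convert from UTC+2).
Idris in UTC: 10:20-18:00 (add 7h to convert from UTC-7).
Ines in UTC: 10:05-15:10, 16:35-17:30 (add 7h to convert from UTC-7).
Ravi in UTC: 11:30-13:25, 14:05-18:00 (subtract 2h to convert from UTC+2).
Sven in UTC: 09:30-13:20, 14:40-17:25 (subtract 2h to convert from UTC+2).
Quinn ∩ Wiremu: 11:10-14:10, 16:00-18:00.
Quinn ∩ Wiremu ∩ Idris: 11:10-14:10, 16:00-18:00.
Quinn ∩ Wiremu ∩ Idris ∩ Ines: 11:10-14:10, 16:35-17:30.
Quinn ∩ Wiremu ∩ Idris ∩ Ines ∩ Ravi: 11:30-13:25, 14:05-14:10, 16:35-17:30.
Quinn ∩ Wiremu ∩ Idris ∩ Ines ∩ Ravi ∩ Sven: 11:30-13:20, 16:35-17:25.

11:30-13:20, 16:35-17:25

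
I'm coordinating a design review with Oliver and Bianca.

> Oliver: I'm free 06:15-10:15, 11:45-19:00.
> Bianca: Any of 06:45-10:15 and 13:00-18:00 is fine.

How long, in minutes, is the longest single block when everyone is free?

300

Oliver ∩ Bianca: 06:45-10:15, 13:00-18:00.
The longest is 13:00-18:00 at 300 minutes.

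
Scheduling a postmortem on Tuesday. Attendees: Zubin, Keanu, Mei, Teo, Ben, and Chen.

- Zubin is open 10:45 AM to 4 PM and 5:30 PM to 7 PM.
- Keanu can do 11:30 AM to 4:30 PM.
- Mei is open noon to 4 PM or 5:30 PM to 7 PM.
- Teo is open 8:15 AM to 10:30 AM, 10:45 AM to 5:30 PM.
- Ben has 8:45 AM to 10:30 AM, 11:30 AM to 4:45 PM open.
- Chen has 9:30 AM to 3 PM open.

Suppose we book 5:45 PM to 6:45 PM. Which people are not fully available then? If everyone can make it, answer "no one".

Ben, Chen, Keanu, Teo

Zubin: free for 17:45-18:45. Keanu: not fully free for 17:45-18:45. Mei: free for 17:45-18:45. Teo: not fully free for 17:45-18:45. Ben: not fully free for 17:45-18:45. Chen: not fully free for 17:45-18:45.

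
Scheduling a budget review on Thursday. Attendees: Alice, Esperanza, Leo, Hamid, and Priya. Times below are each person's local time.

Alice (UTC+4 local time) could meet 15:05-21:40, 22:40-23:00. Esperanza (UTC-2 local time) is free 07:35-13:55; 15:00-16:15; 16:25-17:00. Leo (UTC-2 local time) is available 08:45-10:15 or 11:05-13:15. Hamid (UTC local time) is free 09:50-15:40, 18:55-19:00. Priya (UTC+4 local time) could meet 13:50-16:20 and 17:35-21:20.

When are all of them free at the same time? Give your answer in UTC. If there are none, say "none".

Alice in UTC: 11:05-17:40, 18:40-19:00 (subtract 4h to convert from UTC+4).
Esperanza in UTC: 09:35-15:55, 17:00-18:15, 18:25-19:00 (add 2h to convert from UTC-2).
Leo in UTC: 10:45-12:15, 13:05-15:15 (add 2h to convert from UTC-2).
Hamid in UTC: 09:50-15:40, 18:55-19:00.
Priya in UTC: 09:50-12:20, 13:35-17:20 (subtract 4h to convert from UTC+4).
Alice ∩ Esperanza: 11:05-15:55, 17:00-17:40, 18:40-19:00.
Alice ∩ Esperanza ∩ Leo: 11:05-12:15, 13:05-15:15.
Alice ∩ Esperanza ∩ Leo ∩ Hamid: 11:05-12:15, 13:05-15:15.
Alice ∩ Esperanza ∩ Leo ∩ Hamid ∩ Priya: 11:05-12:15, 13:35-15:15.
So the common availability across everyone is 11:05-12:15, 13:35-15:15.

11:05-12:15, 13:35-15:15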